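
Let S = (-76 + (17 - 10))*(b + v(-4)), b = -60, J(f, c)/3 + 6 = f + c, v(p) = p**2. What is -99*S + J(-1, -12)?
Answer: -300621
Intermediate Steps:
J(f, c) = -18 + 3*c + 3*f (J(f, c) = -18 + 3*(f + c) = -18 + 3*(c + f) = -18 + (3*c + 3*f) = -18 + 3*c + 3*f)
S = 3036 (S = (-76 + (17 - 10))*(-60 + (-4)**2) = (-76 + 7)*(-60 + 16) = -69*(-44) = 3036)
-99*S + J(-1, -12) = -99*3036 + (-18 + 3*(-12) + 3*(-1)) = -300564 + (-18 - 36 - 3) = -300564 - 57 = -300621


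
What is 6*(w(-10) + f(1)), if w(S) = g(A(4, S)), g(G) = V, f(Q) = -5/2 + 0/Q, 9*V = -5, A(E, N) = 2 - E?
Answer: -55/3 ≈ -18.333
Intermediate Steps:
V = -5/9 (V = (⅑)*(-5) = -5/9 ≈ -0.55556)
f(Q) = -5/2 (f(Q) = -5*½ + 0 = -5/2 + 0 = -5/2)
g(G) = -5/9
w(S) = -5/9
6*(w(-10) + f(1)) = 6*(-5/9 - 5/2) = 6*(-55/18) = -55/3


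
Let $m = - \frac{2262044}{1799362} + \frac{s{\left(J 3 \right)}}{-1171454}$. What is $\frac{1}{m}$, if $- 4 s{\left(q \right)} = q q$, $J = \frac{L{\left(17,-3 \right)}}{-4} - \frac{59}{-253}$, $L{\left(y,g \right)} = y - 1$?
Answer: $- \frac{269845277637166264}{339225046936351607} \approx -0.79548$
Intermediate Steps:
$L{\left(y,g \right)} = -1 + y$ ($L{\left(y,g \right)} = y - 1 = -1 + y$)
$J = - \frac{953}{253}$ ($J = \frac{-1 + 17}{-4} - \frac{59}{-253} = 16 \left(- \frac{1}{4}\right) - - \frac{59}{253} = -4 + \frac{59}{253} = - \frac{953}{253} \approx -3.7668$)
$s{\left(q \right)} = - \frac{q^{2}}{4}$ ($s{\left(q \right)} = - \frac{q q}{4} = - \frac{q^{2}}{4}$)
$m = - \frac{339225046936351607}{269845277637166264}$ ($m = - \frac{2262044}{1799362} + \frac{\left(- \frac{1}{4}\right) \left(\left(- \frac{953}{253}\right) 3\right)^{2}}{-1171454} = \left(-2262044\right) \frac{1}{1799362} + - \frac{\left(- \frac{2859}{253}\right)^{2}}{4} \left(- \frac{1}{1171454}\right) = - \frac{1131022}{899681} + \left(- \frac{1}{4}\right) \frac{8173881}{64009} \left(- \frac{1}{1171454}\right) = - \frac{1131022}{899681} - - \frac{8173881}{299934396344} = - \frac{1131022}{899681} + \frac{8173881}{299934396344} = - \frac{339225046936351607}{269845277637166264} \approx -1.2571$)
$\frac{1}{m} = \frac{1}{- \frac{339225046936351607}{269845277637166264}} = - \frac{269845277637166264}{339225046936351607}$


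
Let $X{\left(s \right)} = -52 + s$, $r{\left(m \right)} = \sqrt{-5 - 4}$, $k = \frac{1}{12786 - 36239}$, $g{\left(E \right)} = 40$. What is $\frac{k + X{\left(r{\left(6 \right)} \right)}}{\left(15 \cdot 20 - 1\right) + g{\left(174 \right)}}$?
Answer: $- \frac{406519}{2650189} + \frac{i}{113} \approx -0.15339 + 0.0088496 i$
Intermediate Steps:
$k = - \frac{1}{23453}$ ($k = \frac{1}{-23453} = - \frac{1}{23453} \approx -4.2638 \cdot 10^{-5}$)
$r{\left(m \right)} = 3 i$ ($r{\left(m \right)} = \sqrt{-9} = 3 i$)
$\frac{k + X{\left(r{\left(6 \right)} \right)}}{\left(15 \cdot 20 - 1\right) + g{\left(174 \right)}} = \frac{- \frac{1}{23453} - \left(52 - 3 i\right)}{\left(15 \cdot 20 - 1\right) + 40} = \frac{- \frac{1219557}{23453} + 3 i}{\left(300 - 1\right) + 40} = \frac{- \frac{1219557}{23453} + 3 i}{299 + 40} = \frac{- \frac{1219557}{23453} + 3 i}{339} = \left(- \frac{1219557}{23453} + 3 i\right) \frac{1}{339} = - \frac{406519}{2650189} + \frac{i}{113}$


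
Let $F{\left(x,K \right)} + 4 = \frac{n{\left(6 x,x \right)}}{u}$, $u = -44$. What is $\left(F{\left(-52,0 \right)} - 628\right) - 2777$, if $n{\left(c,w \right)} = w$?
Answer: $- \frac{37486}{11} \approx -3407.8$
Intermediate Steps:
$F{\left(x,K \right)} = -4 - \frac{x}{44}$ ($F{\left(x,K \right)} = -4 + \frac{x}{-44} = -4 + x \left(- \frac{1}{44}\right) = -4 - \frac{x}{44}$)
$\left(F{\left(-52,0 \right)} - 628\right) - 2777 = \left(\left(-4 - - \frac{13}{11}\right) - 628\right) - 2777 = \left(\left(-4 + \frac{13}{11}\right) - 628\right) - 2777 = \left(- \frac{31}{11} - 628\right) - 2777 = - \frac{6939}{11} - 2777 = - \frac{37486}{11}$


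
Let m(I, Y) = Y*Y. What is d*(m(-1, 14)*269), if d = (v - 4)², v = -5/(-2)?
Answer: 118629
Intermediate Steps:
v = 5/2 (v = -5*(-½) = 5/2 ≈ 2.5000)
m(I, Y) = Y²
d = 9/4 (d = (5/2 - 4)² = (-3/2)² = 9/4 ≈ 2.2500)
d*(m(-1, 14)*269) = 9*(14²*269)/4 = 9*(196*269)/4 = (9/4)*52724 = 118629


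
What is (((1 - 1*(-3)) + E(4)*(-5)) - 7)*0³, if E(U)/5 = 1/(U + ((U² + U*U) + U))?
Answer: 0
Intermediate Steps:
E(U) = 5/(2*U + 2*U²) (E(U) = 5/(U + ((U² + U*U) + U)) = 5/(U + ((U² + U²) + U)) = 5/(U + (2*U² + U)) = 5/(U + (U + 2*U²)) = 5/(2*U + 2*U²))
(((1 - 1*(-3)) + E(4)*(-5)) - 7)*0³ = (((1 - 1*(-3)) + ((5/2)/(4*(1 + 4)))*(-5)) - 7)*0³ = (((1 + 3) + ((5/2)*(¼)/5)*(-5)) - 7)*0 = ((4 + ((5/2)*(¼)*(⅕))*(-5)) - 7)*0 = ((4 + (⅛)*(-5)) - 7)*0 = ((4 - 5/8) - 7)*0 = (27/8 - 7)*0 = -29/8*0 = 0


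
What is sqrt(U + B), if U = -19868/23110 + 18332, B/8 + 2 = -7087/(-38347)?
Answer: sqrt(3596234419087044652570)/443099585 ≈ 135.34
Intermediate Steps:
B = -556856/38347 (B = -16 + 8*(-7087/(-38347)) = -16 + 8*(-7087*(-1/38347)) = -16 + 8*(7087/38347) = -16 + 56696/38347 = -556856/38347 ≈ -14.521)
U = 211816326/11555 (U = -19868*1/23110 + 18332 = -9934/11555 + 18332 = 211816326/11555 ≈ 18331.)
sqrt(U + B) = sqrt(211816326/11555 - 556856/38347) = sqrt(8116086182042/443099585) = sqrt(3596234419087044652570)/443099585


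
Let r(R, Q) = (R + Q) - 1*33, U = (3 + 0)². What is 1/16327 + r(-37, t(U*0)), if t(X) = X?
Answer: -1142889/16327 ≈ -70.000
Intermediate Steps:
U = 9 (U = 3² = 9)
r(R, Q) = -33 + Q + R (r(R, Q) = (Q + R) - 33 = -33 + Q + R)
1/16327 + r(-37, t(U*0)) = 1/16327 + (-33 + 9*0 - 37) = 1/16327 + (-33 + 0 - 37) = 1/16327 - 70 = -1142889/16327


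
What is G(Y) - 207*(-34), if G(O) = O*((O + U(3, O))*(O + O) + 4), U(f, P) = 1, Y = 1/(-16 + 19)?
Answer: 190070/27 ≈ 7039.6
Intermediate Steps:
Y = ⅓ (Y = 1/3 = ⅓ ≈ 0.33333)
G(O) = O*(4 + 2*O*(1 + O)) (G(O) = O*((O + 1)*(O + O) + 4) = O*((1 + O)*(2*O) + 4) = O*(2*O*(1 + O) + 4) = O*(4 + 2*O*(1 + O)))
G(Y) - 207*(-34) = 2*(⅓)*(2 + ⅓ + (⅓)²) - 207*(-34) = 2*(⅓)*(2 + ⅓ + ⅑) + 7038 = 2*(⅓)*(22/9) + 7038 = 44/27 + 7038 = 190070/27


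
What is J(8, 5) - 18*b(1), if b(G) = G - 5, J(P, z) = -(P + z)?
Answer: 59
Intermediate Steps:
J(P, z) = -P - z
b(G) = -5 + G
J(8, 5) - 18*b(1) = (-1*8 - 1*5) - 18*(-5 + 1) = (-8 - 5) - 18*(-4) = -13 + 72 = 59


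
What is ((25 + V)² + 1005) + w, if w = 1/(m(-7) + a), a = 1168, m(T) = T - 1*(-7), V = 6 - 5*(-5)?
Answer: 4836689/1168 ≈ 4141.0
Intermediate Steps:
V = 31 (V = 6 + 25 = 31)
m(T) = 7 + T (m(T) = T + 7 = 7 + T)
w = 1/1168 (w = 1/((7 - 7) + 1168) = 1/(0 + 1168) = 1/1168 ≈ 0.00085616)
((25 + V)² + 1005) + w = ((25 + 31)² + 1005) + 1/1168 = (56² + 1005) + 1/1168 = (3136 + 1005) + 1/1168 = 4141 + 1/1168 = 4836689/1168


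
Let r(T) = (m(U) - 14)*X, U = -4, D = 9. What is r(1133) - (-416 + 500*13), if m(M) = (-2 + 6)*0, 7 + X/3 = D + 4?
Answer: -6336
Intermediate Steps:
X = 18 (X = -21 + 3*(9 + 4) = -21 + 3*13 = -21 + 39 = 18)
m(M) = 0 (m(M) = 4*0 = 0)
r(T) = -252 (r(T) = (0 - 14)*18 = -14*18 = -252)
r(1133) - (-416 + 500*13) = -252 - (-416 + 500*13) = -252 - (-416 + 6500) = -252 - 1*6084 = -252 - 6084 = -6336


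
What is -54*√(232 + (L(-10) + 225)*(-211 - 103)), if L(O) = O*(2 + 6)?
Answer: -54*I*√45298 ≈ -11493.0*I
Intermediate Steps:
L(O) = 8*O (L(O) = O*8 = 8*O)
-54*√(232 + (L(-10) + 225)*(-211 - 103)) = -54*√(232 + (8*(-10) + 225)*(-211 - 103)) = -54*√(232 + (-80 + 225)*(-314)) = -54*√(232 + 145*(-314)) = -54*√(232 - 45530) = -54*I*√45298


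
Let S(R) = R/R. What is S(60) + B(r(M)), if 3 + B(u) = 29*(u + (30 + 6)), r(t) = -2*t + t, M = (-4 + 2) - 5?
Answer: 1245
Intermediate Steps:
S(R) = 1
M = -7 (M = -2 - 5 = -7)
r(t) = -t
B(u) = 1041 + 29*u (B(u) = -3 + 29*(u + (30 + 6)) = -3 + 29*(u + 36) = -3 + 29*(36 + u) = -3 + (1044 + 29*u) = 1041 + 29*u)
S(60) + B(r(M)) = 1 + (1041 + 29*(-1*(-7))) = 1 + (1041 + 29*7) = 1 + (1041 + 203) = 1 + 1244 = 1245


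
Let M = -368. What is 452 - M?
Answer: 820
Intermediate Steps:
452 - M = 452 - 1*(-368) = 452 + 368 = 820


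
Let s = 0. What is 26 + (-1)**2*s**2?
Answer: 26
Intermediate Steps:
26 + (-1)**2*s**2 = 26 + (-1)**2*0**2 = 26 + 1*0 = 26 + 0 = 26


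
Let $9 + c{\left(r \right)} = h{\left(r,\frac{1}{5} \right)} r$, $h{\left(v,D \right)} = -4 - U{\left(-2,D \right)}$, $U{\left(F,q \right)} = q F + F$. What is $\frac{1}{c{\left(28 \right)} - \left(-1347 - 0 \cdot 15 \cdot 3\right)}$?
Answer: $\frac{5}{6466} \approx 0.00077328$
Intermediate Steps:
$U{\left(F,q \right)} = F + F q$ ($U{\left(F,q \right)} = F q + F = F + F q$)
$h{\left(v,D \right)} = -2 + 2 D$ ($h{\left(v,D \right)} = -4 - - 2 \left(1 + D\right) = -4 - \left(-2 - 2 D\right) = -4 + \left(2 + 2 D\right) = -2 + 2 D$)
$c{\left(r \right)} = -9 - \frac{8 r}{5}$ ($c{\left(r \right)} = -9 + \left(-2 + \frac{2}{5}\right) r = -9 - \frac{8 r}{5}$)
$\frac{1}{c{\left(28 \right)} - \left(-1347 - 0 \cdot 15 \cdot 3\right)} = \frac{1}{\left(-9 - \frac{224}{5}\right) - \left(-1347 - 0 \cdot 15 \cdot 3\right)} = \frac{1}{\left(-9 - \frac{224}{5}\right) + \left(\left(2748 + 0 \cdot 3\right) - 1401\right)} = \frac{1}{- \frac{269}{5} + \left(\left(2748 + 0\right) - 1401\right)} = \frac{1}{- \frac{269}{5} + \left(2748 - 1401\right)} = \frac{1}{- \frac{269}{5} + 1347} = \frac{1}{\frac{6466}{5}} = \frac{5}{6466}$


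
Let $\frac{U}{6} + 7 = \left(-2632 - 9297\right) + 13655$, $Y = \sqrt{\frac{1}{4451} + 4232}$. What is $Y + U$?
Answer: $10314 + \frac{\sqrt{83841853483}}{4451} \approx 10379.0$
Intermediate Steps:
$Y = \frac{\sqrt{83841853483}}{4451}$ ($Y = \sqrt{\frac{1}{4451} + 4232} = \sqrt{\frac{18836633}{4451}} = \frac{\sqrt{83841853483}}{4451} \approx 65.054$)
$U = 10314$ ($U = -42 + 6 \left(\left(-2632 - 9297\right) + 13655\right) = -42 + 6 \left(-11929 + 13655\right) = -42 + 6 \cdot 1726 = -42 + 10356 = 10314$)
$Y + U = \frac{\sqrt{83841853483}}{4451} + 10314 = 10314 + \frac{\sqrt{83841853483}}{4451}$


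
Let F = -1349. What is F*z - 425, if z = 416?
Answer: -561609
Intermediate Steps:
F*z - 425 = -1349*416 - 425 = -561184 - 425 = -561609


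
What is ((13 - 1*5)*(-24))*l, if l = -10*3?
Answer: 5760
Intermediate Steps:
l = -30
((13 - 1*5)*(-24))*l = ((13 - 1*5)*(-24))*(-30) = ((13 - 5)*(-24))*(-30) = (8*(-24))*(-30) = -192*(-30) = 5760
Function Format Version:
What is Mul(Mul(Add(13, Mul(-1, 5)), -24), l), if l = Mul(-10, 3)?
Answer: 5760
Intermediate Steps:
l = -30
Mul(Mul(Add(13, Mul(-1, 5)), -24), l) = Mul(Mul(Add(13, Mul(-1, 5)), -24), -30) = Mul(Mul(Add(13, -5), -24), -30) = Mul(Mul(8, -24), -30) = Mul(-192, -30) = 5760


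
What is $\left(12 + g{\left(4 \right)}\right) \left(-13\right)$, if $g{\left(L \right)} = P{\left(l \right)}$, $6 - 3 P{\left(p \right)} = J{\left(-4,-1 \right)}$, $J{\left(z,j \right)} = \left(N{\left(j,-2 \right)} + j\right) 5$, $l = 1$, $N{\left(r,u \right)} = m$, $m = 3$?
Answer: $- \frac{416}{3} \approx -138.67$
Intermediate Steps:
$N{\left(r,u \right)} = 3$
$J{\left(z,j \right)} = 15 + 5 j$ ($J{\left(z,j \right)} = \left(3 + j\right) 5 = 15 + 5 j$)
$P{\left(p \right)} = - \frac{4}{3}$ ($P{\left(p \right)} = 2 - \frac{15 + 5 \left(-1\right)}{3} = 2 - \frac{15 - 5}{3} = 2 - \frac{10}{3} = - \frac{4}{3}$)
$g{\left(L \right)} = - \frac{4}{3}$
$\left(12 + g{\left(4 \right)}\right) \left(-13\right) = \left(12 - \frac{4}{3}\right) \left(-13\right) = \frac{32}{3} \left(-13\right) = - \frac{416}{3}$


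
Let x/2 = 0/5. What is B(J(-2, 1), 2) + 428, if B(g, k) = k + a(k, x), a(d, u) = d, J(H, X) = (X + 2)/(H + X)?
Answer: 432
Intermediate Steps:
x = 0 (x = 2*(0/5) = 2*(0*(⅕)) = 2*0 = 0)
J(H, X) = (2 + X)/(H + X)
B(g, k) = 2*k (B(g, k) = k + k = 2*k)
B(J(-2, 1), 2) + 428 = 2*2 + 428 = 4 + 428 = 432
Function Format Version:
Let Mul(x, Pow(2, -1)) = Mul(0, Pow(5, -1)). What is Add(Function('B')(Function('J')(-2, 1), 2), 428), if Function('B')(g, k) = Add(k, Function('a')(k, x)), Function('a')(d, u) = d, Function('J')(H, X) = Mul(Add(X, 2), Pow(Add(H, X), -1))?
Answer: 432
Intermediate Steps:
x = 0 (x = Mul(2, Mul(0, Pow(5, -1))) = Mul(2, Mul(0, Rational(1, 5))) = Mul(2, 0) = 0)
Function('J')(H, X) = Mul(Pow(Add(H, X), -1), Add(2, X)) (Function('J')(H, X) = Mul(Add(2, X), Pow(Add(H, X), -1)) = Mul(Pow(Add(H, X), -1), Add(2, X)))
Function('B')(g, k) = Mul(2, k) (Function('B')(g, k) = Add(k, k) = Mul(2, k))
Add(Function('B')(Function('J')(-2, 1), 2), 428) = Add(Mul(2, 2), 428) = Add(4, 428) = 432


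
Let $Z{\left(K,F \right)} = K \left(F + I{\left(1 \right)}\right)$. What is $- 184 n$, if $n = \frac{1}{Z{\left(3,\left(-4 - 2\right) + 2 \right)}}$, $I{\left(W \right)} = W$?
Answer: $\frac{184}{9} \approx 20.444$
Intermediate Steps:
$Z{\left(K,F \right)} = K \left(1 + F\right)$ ($Z{\left(K,F \right)} = K \left(F + 1\right) = K \left(1 + F\right)$)
$n = - \frac{1}{9}$ ($n = \frac{1}{3 \left(1 + \left(\left(-4 - 2\right) + 2\right)\right)} = \frac{1}{3 \left(1 + \left(-6 + 2\right)\right)} = \frac{1}{3 \left(1 - 4\right)} = \frac{1}{3 \left(-3\right)} = \frac{1}{-9} = - \frac{1}{9} \approx -0.11111$)
$- 184 n = \left(-184\right) \left(- \frac{1}{9}\right) = \frac{184}{9}$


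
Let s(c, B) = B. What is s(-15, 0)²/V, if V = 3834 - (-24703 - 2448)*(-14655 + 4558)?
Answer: 0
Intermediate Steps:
V = -274139813 (V = 3834 - (-27151)*(-10097) = 3834 - 1*274143647 = 3834 - 274143647 = -274139813)
s(-15, 0)²/V = 0²/(-274139813) = 0*(-1/274139813) = 0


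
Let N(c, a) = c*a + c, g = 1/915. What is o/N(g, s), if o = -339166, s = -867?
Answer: 155168445/433 ≈ 3.5836e+5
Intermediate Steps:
g = 1/915 ≈ 0.0010929
N(c, a) = c + a*c (N(c, a) = a*c + c = c + a*c)
o/N(g, s) = -339166*915/(1 - 867) = -339166/((1/915)*(-866)) = -339166/(-866/915) = -339166*(-915/866) = 155168445/433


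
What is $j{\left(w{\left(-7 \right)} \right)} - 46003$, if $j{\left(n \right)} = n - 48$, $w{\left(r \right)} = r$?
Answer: $-46058$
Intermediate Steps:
$j{\left(n \right)} = -48 + n$
$j{\left(w{\left(-7 \right)} \right)} - 46003 = \left(-48 - 7\right) - 46003 = -55 - 46003 = -46058$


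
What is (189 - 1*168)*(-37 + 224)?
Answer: 3927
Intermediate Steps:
(189 - 1*168)*(-37 + 224) = (189 - 168)*187 = 21*187 = 3927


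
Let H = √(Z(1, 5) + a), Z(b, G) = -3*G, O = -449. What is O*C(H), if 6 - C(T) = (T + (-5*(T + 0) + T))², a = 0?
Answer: -63309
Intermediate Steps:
H = I*√15 (H = √(-3*5 + 0) = √(-15 + 0) = √(-15) = I*√15 ≈ 3.873*I)
C(T) = 6 - 9*T² (C(T) = 6 - (T + (-5*(T + 0) + T))² = 6 - (T + (-5*T + T))² = 6 - (T - 4*T)² = 6 - (-3*T)² = 6 - 9*T²)
O*C(H) = -449*(6 - 9*(I*√15)²) = -449*(6 - 9*(-15)) = -449*(6 + 135) = -449*141 = -63309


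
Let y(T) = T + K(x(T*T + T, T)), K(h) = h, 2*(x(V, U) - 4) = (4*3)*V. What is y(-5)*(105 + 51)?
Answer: 18564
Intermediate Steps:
x(V, U) = 4 + 6*V (x(V, U) = 4 + ((4*3)*V)/2 = 4 + (12*V)/2 = 4 + 6*V)
y(T) = 4 + 6*T**2 + 7*T (y(T) = T + (4 + 6*(T*T + T)) = T + (4 + 6*(T**2 + T)) = T + (4 + 6*(T + T**2)) = T + (4 + (6*T + 6*T**2)) = T + (4 + 6*T + 6*T**2) = 4 + 6*T**2 + 7*T)
y(-5)*(105 + 51) = (4 - 5 + 6*(-5)*(1 - 5))*(105 + 51) = (4 - 5 + 6*(-5)*(-4))*156 = (4 - 5 + 120)*156 = 119*156 = 18564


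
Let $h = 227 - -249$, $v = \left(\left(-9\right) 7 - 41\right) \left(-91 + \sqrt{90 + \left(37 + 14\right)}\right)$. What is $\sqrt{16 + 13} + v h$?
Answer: $4504864 + \sqrt{29} - 49504 \sqrt{141} \approx 3.917 \cdot 10^{6}$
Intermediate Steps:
$v = 9464 - 104 \sqrt{141}$ ($v = \left(-63 - 41\right) \left(-91 + \sqrt{90 + 51}\right) = - 104 \left(-91 + \sqrt{141}\right) = 9464 - 104 \sqrt{141} \approx 8229.1$)
$h = 476$ ($h = 227 + 249 = 476$)
$\sqrt{16 + 13} + v h = \sqrt{16 + 13} + \left(9464 - 104 \sqrt{141}\right) 476 = \sqrt{29} + \left(4504864 - 49504 \sqrt{141}\right) = 4504864 + \sqrt{29} - 49504 \sqrt{141}$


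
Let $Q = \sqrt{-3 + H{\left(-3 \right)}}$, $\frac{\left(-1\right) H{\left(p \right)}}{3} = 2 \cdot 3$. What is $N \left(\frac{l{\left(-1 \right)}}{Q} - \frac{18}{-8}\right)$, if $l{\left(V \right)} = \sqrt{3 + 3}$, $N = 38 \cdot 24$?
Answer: $2052 - \frac{912 i \sqrt{14}}{7} \approx 2052.0 - 487.48 i$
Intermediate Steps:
$N = 912$
$H{\left(p \right)} = -18$ ($H{\left(p \right)} = - 3 \cdot 2 \cdot 3 = \left(-3\right) 6 = -18$)
$l{\left(V \right)} = \sqrt{6}$
$Q = i \sqrt{21}$ ($Q = \sqrt{-3 - 18} = \sqrt{-21} = i \sqrt{21} \approx 4.5826 i$)
$N \left(\frac{l{\left(-1 \right)}}{Q} - \frac{18}{-8}\right) = 912 \left(\frac{\sqrt{6}}{i \sqrt{21}} - \frac{18}{-8}\right) = 912 \left(\sqrt{6} \left(- \frac{i \sqrt{21}}{21}\right) - - \frac{9}{4}\right) = 912 \left(- \frac{i \sqrt{14}}{7} + \frac{9}{4}\right) = 912 \left(\frac{9}{4} - \frac{i \sqrt{14}}{7}\right) = 2052 - \frac{912 i \sqrt{14}}{7}$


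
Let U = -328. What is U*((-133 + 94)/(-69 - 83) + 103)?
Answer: -643495/19 ≈ -33868.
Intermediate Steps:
U*((-133 + 94)/(-69 - 83) + 103) = -328*((-133 + 94)/(-69 - 83) + 103) = -328*(-39/(-152) + 103) = -328*(-39*(-1/152) + 103) = -328*(39/152 + 103) = -328*15695/152 = -643495/19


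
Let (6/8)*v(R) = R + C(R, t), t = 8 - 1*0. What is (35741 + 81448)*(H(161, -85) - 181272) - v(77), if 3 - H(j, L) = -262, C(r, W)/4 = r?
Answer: -63636089509/3 ≈ -2.1212e+10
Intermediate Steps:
t = 8 (t = 8 + 0 = 8)
C(r, W) = 4*r
H(j, L) = 265 (H(j, L) = 3 - 1*(-262) = 3 + 262 = 265)
v(R) = 20*R/3 (v(R) = 4*(R + 4*R)/3 = 4*(5*R)/3 = 20*R/3)
(35741 + 81448)*(H(161, -85) - 181272) - v(77) = (35741 + 81448)*(265 - 181272) - 20*77/3 = 117189*(-181007) - 1*1540/3 = -21212029323 - 1540/3 = -63636089509/3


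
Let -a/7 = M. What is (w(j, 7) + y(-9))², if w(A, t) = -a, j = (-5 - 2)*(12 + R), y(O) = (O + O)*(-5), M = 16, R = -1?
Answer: 40804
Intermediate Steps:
a = -112 (a = -7*16 = -112)
y(O) = -10*O (y(O) = (2*O)*(-5) = -10*O)
j = -77 (j = (-5 - 2)*(12 - 1) = -7*11 = -77)
w(A, t) = 112 (w(A, t) = -1*(-112) = 112)
(w(j, 7) + y(-9))² = (112 - 10*(-9))² = (112 + 90)² = 202² = 40804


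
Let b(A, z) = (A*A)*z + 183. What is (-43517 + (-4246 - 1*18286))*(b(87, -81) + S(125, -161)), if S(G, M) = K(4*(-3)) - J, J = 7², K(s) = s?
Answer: 40485857383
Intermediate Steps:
J = 49
b(A, z) = 183 + z*A² (b(A, z) = A²*z + 183 = z*A² + 183 = 183 + z*A²)
S(G, M) = -61 (S(G, M) = 4*(-3) - 1*49 = -12 - 49 = -61)
(-43517 + (-4246 - 1*18286))*(b(87, -81) + S(125, -161)) = (-43517 + (-4246 - 1*18286))*((183 - 81*87²) - 61) = (-43517 + (-4246 - 18286))*((183 - 81*7569) - 61) = (-43517 - 22532)*((183 - 613089) - 61) = -66049*(-612906 - 61) = -66049*(-612967) = 40485857383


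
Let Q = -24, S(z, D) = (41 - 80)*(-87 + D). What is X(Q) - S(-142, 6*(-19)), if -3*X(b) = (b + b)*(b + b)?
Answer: -8607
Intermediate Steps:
S(z, D) = 3393 - 39*D (S(z, D) = -39*(-87 + D) = 3393 - 39*D)
X(b) = -4*b**2/3 (X(b) = -(b + b)*(b + b)/3 = -2*b*2*b/3 = -4*b**2/3)
X(Q) - S(-142, 6*(-19)) = -4/3*(-24)**2 - (3393 - 234*(-19)) = -4/3*576 - (3393 - 39*(-114)) = -768 - (3393 + 4446) = -768 - 1*7839 = -768 - 7839 = -8607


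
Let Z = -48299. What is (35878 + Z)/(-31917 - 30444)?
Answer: 12421/62361 ≈ 0.19918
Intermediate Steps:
(35878 + Z)/(-31917 - 30444) = (35878 - 48299)/(-31917 - 30444) = -12421/(-62361) = -12421*(-1/62361) = 12421/62361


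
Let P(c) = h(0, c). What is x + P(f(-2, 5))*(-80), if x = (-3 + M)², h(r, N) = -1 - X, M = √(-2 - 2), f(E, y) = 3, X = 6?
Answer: 565 - 12*I ≈ 565.0 - 12.0*I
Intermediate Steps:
M = 2*I (M = √(-4) = 2*I ≈ 2.0*I)
h(r, N) = -7 (h(r, N) = -1 - 1*6 = -1 - 6 = -7)
P(c) = -7
x = (-3 + 2*I)² ≈ 5.0 - 12.0*I
x + P(f(-2, 5))*(-80) = (5 - 12*I) - 7*(-80) = (5 - 12*I) + 560 = 565 - 12*I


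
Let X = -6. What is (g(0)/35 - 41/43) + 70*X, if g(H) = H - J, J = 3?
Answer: -633664/1505 ≈ -421.04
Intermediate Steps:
g(H) = -3 + H (g(H) = H - 1*3 = H - 3 = -3 + H)
(g(0)/35 - 41/43) + 70*X = ((-3 + 0)/35 - 41/43) + 70*(-6) = (-3*1/35 - 41*1/43) - 420 = (-3/35 - 41/43) - 420 = -1564/1505 - 420 = -633664/1505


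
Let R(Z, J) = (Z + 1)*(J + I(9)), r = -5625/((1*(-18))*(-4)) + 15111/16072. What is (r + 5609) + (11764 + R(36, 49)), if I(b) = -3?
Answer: 152666443/8036 ≈ 18998.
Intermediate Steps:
r = -620257/8036 (r = -5625/((-18*(-4))) + 15111*(1/16072) = -5625/72 + 15111/16072 = -5625*1/72 + 15111/16072 = -625/8 + 15111/16072 = -620257/8036 ≈ -77.185)
R(Z, J) = (1 + Z)*(-3 + J) (R(Z, J) = (Z + 1)*(J - 3) = (1 + Z)*(-3 + J))
(r + 5609) + (11764 + R(36, 49)) = (-620257/8036 + 5609) + (11764 + (-3 + 49 - 3*36 + 49*36)) = 44453667/8036 + (11764 + (-3 + 49 - 108 + 1764)) = 44453667/8036 + (11764 + 1702) = 44453667/8036 + 13466 = 152666443/8036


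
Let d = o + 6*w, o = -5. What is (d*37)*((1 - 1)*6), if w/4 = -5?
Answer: 0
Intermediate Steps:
w = -20 (w = 4*(-5) = -20)
d = -125 (d = -5 + 6*(-20) = -5 - 120 = -125)
(d*37)*((1 - 1)*6) = (-125*37)*((1 - 1)*6) = -0*6 = -4625*0 = 0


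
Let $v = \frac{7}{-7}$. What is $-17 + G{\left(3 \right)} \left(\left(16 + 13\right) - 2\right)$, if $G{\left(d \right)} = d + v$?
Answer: $37$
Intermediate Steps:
$v = -1$ ($v = 7 \left(- \frac{1}{7}\right) = -1$)
$G{\left(d \right)} = -1 + d$ ($G{\left(d \right)} = d - 1 = -1 + d$)
$-17 + G{\left(3 \right)} \left(\left(16 + 13\right) - 2\right) = -17 + \left(-1 + 3\right) \left(\left(16 + 13\right) - 2\right) = -17 + 2 \left(29 - 2\right) = -17 + 2 \cdot 27 = -17 + 54 = 37$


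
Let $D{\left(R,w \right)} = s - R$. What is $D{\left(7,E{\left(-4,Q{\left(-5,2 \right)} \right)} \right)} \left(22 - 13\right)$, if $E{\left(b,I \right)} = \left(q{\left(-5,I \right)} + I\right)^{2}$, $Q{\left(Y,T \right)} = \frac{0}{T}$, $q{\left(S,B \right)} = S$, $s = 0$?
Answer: $-63$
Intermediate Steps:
$Q{\left(Y,T \right)} = 0$
$E{\left(b,I \right)} = \left(-5 + I\right)^{2}$
$D{\left(R,w \right)} = - R$ ($D{\left(R,w \right)} = 0 - R = - R$)
$D{\left(7,E{\left(-4,Q{\left(-5,2 \right)} \right)} \right)} \left(22 - 13\right) = \left(-1\right) 7 \left(22 - 13\right) = \left(-7\right) 9 = -63$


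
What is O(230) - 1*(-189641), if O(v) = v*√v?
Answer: 189641 + 230*√230 ≈ 1.9313e+5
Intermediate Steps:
O(v) = v^(3/2)
O(230) - 1*(-189641) = 230^(3/2) - 1*(-189641) = 230*√230 + 189641 = 189641 + 230*√230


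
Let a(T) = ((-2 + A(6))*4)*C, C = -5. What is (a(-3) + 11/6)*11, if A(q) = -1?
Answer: 4081/6 ≈ 680.17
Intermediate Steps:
a(T) = 60 (a(T) = ((-2 - 1)*4)*(-5) = -3*4*(-5) = -12*(-5) = 60)
(a(-3) + 11/6)*11 = (60 + 11/6)*11 = (371/6)*11 = 4081/6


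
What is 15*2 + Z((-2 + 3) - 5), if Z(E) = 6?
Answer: 36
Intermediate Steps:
15*2 + Z((-2 + 3) - 5) = 15*2 + 6 = 30 + 6 = 36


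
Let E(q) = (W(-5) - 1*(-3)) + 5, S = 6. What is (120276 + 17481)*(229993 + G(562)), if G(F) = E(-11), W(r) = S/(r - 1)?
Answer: 31684110000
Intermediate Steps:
W(r) = 6/(-1 + r) (W(r) = 6/(r - 1) = 6/(-1 + r))
E(q) = 7 (E(q) = (6/(-1 - 5) - 1*(-3)) + 5 = (6/(-6) + 3) + 5 = (6*(-⅙) + 3) + 5 = (-1 + 3) + 5 = 2 + 5 = 7)
G(F) = 7
(120276 + 17481)*(229993 + G(562)) = (120276 + 17481)*(229993 + 7) = 137757*230000 = 31684110000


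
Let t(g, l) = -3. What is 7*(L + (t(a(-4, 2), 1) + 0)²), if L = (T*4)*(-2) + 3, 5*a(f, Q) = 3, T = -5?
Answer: 364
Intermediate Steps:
a(f, Q) = ⅗ (a(f, Q) = (⅕)*3 = ⅗)
L = 43 (L = -5*4*(-2) + 3 = -20*(-2) + 3 = 40 + 3 = 43)
7*(L + (t(a(-4, 2), 1) + 0)²) = 7*(43 + (-3 + 0)²) = 7*(43 + (-3)²) = 7*(43 + 9) = 7*52 = 364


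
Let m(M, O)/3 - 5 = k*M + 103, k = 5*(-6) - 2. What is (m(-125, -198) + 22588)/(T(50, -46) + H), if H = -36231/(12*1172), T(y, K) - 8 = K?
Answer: -163667456/190221 ≈ -860.41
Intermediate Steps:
k = -32 (k = -30 - 2 = -32)
T(y, K) = 8 + K
m(M, O) = 324 - 96*M (m(M, O) = 15 + 3*(-32*M + 103) = 15 + 3*(103 - 32*M) = 15 + (309 - 96*M) = 324 - 96*M)
H = -12077/4688 (H = -36231/14064 = -36231*1/14064 = -12077/4688 ≈ -2.5762)
(m(-125, -198) + 22588)/(T(50, -46) + H) = ((324 - 96*(-125)) + 22588)/((8 - 46) - 12077/4688) = ((324 + 12000) + 22588)/(-38 - 12077/4688) = (12324 + 22588)/(-190221/4688) = 34912*(-4688/190221) = -163667456/190221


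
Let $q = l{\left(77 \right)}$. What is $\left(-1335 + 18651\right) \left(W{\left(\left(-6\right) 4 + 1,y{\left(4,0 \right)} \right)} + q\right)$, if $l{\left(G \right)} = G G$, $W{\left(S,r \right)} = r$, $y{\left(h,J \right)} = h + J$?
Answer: $102735828$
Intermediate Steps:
$y{\left(h,J \right)} = J + h$
$l{\left(G \right)} = G^{2}$
$q = 5929$ ($q = 77^{2} = 5929$)
$\left(-1335 + 18651\right) \left(W{\left(\left(-6\right) 4 + 1,y{\left(4,0 \right)} \right)} + q\right) = \left(-1335 + 18651\right) \left(\left(0 + 4\right) + 5929\right) = 17316 \left(4 + 5929\right) = 17316 \cdot 5933 = 102735828$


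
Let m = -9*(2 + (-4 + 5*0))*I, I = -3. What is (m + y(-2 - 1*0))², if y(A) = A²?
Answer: 2500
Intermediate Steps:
m = -54 (m = -9*(2 + (-4 + 5*0))*(-3) = -9*(2 + (-4 + 0))*(-3) = -9*(2 - 4)*(-3) = -(-18)*(-3) = -9*6 = -54)
(m + y(-2 - 1*0))² = (-54 + (-2 - 1*0)²)² = (-54 + (-2 + 0)²)² = (-54 + (-2)²)² = (-54 + 4)² = (-50)² = 2500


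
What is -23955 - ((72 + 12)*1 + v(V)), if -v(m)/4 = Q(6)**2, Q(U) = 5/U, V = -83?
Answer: -216326/9 ≈ -24036.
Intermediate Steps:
v(m) = -25/9 (v(m) = -4*(5/6)**2 = -4*25/36 = -25/9)
-23955 - ((72 + 12)*1 + v(V)) = -23955 - ((72 + 12)*1 - 25/9) = -23955 - (84*1 - 25/9) = -23955 - (84 - 25/9) = -23955 - 1*731/9 = -23955 - 731/9 = -216326/9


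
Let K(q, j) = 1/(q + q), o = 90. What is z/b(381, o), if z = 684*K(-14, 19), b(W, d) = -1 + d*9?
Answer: -171/5663 ≈ -0.030196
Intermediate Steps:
K(q, j) = 1/(2*q)
b(W, d) = -1 + 9*d
z = -171/7 (z = 684*((1/2)/(-14)) = 684*((1/2)*(-1/14)) = 684*(-1/28) = -171/7 ≈ -24.429)
z/b(381, o) = -171/(7*(-1 + 9*90)) = -171/(7*(-1 + 810)) = -171/7/809 = -171/7*1/809 = -171/5663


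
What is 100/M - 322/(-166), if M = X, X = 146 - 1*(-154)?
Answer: 566/249 ≈ 2.2731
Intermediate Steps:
X = 300 (X = 146 + 154 = 300)
M = 300
100/M - 322/(-166) = 100/300 - 322/(-166) = 100*(1/300) - 322*(-1/166) = ⅓ + 161/83 = 566/249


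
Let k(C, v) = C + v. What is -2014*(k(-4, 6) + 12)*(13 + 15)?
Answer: -789488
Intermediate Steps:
-2014*(k(-4, 6) + 12)*(13 + 15) = -2014*((-4 + 6) + 12)*(13 + 15) = -2014*(2 + 12)*28 = -28196*28 = -2014*392 = -789488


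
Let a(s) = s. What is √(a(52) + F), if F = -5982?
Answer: I*√5930 ≈ 77.006*I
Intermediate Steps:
√(a(52) + F) = √(52 - 5982) = √(-5930) = I*√5930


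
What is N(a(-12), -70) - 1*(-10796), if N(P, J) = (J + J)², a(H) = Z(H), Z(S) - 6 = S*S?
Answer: 30396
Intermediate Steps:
Z(S) = 6 + S² (Z(S) = 6 + S*S = 6 + S²)
a(H) = 6 + H²
N(P, J) = 4*J² (N(P, J) = (2*J)² = 4*J²)
N(a(-12), -70) - 1*(-10796) = 4*(-70)² - 1*(-10796) = 4*4900 + 10796 = 19600 + 10796 = 30396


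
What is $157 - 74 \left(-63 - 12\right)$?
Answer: $5707$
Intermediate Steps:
$157 - 74 \left(-63 - 12\right) = 157 - -5550 = 157 + 5550 = 5707$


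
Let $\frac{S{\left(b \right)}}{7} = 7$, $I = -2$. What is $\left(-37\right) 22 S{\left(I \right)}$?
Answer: $-39886$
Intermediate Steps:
$S{\left(b \right)} = 49$ ($S{\left(b \right)} = 7 \cdot 7 = 49$)
$\left(-37\right) 22 S{\left(I \right)} = \left(-37\right) 22 \cdot 49 = \left(-814\right) 49 = -39886$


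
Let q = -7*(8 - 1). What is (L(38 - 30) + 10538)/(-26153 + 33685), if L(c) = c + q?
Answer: 10497/7532 ≈ 1.3937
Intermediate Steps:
q = -49 (q = -7*7 = -49)
L(c) = -49 + c (L(c) = c - 49 = -49 + c)
(L(38 - 30) + 10538)/(-26153 + 33685) = ((-49 + (38 - 30)) + 10538)/(-26153 + 33685) = ((-49 + 8) + 10538)/7532 = (-41 + 10538)*(1/7532) = 10497*(1/7532) = 10497/7532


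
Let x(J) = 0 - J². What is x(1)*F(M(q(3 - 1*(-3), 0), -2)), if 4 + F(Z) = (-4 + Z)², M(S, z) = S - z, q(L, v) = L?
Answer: -12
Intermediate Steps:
F(Z) = -4 + (-4 + Z)²
x(J) = -J²
x(1)*F(M(q(3 - 1*(-3), 0), -2)) = (-1*1²)*(-4 + (-4 + ((3 - 1*(-3)) - 1*(-2)))²) = (-1*1)*(-4 + (-4 + ((3 + 3) + 2))²) = -(-4 + (-4 + (6 + 2))²) = -(-4 + (-4 + 8)²) = -(-4 + 4²) = -(-4 + 16) = -1*12 = -12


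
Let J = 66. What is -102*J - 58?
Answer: -6790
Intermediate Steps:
-102*J - 58 = -102*66 - 58 = -6732 - 58 = -6790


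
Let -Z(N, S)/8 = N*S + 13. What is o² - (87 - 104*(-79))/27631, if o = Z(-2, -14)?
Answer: 2972645201/27631 ≈ 1.0758e+5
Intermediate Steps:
Z(N, S) = -104 - 8*N*S (Z(N, S) = -8*(N*S + 13) = -8*(13 + N*S) = -104 - 8*N*S)
o = -328 (o = -104 - 8*(-2)*(-14) = -104 - 224 = -328)
o² - (87 - 104*(-79))/27631 = (-328)² - (87 - 104*(-79))/27631 = 107584 - (87 + 8216)/27631 = 107584 - 8303/27631 = 2972645201/27631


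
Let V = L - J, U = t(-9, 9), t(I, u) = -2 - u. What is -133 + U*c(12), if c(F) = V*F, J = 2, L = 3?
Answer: -265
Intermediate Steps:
U = -11 (U = -2 - 1*9 = -2 - 9 = -11)
V = 1 (V = 3 - 1*2 = 3 - 2 = 1)
c(F) = F (c(F) = 1*F = F)
-133 + U*c(12) = -133 - 11*12 = -133 - 132 = -265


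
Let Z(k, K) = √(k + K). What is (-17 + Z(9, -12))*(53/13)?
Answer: -901/13 + 53*I*√3/13 ≈ -69.308 + 7.0614*I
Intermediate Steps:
Z(k, K) = √(K + k)
(-17 + Z(9, -12))*(53/13) = (-17 + √(-12 + 9))*(53/13) = (-17 + √(-3))*(53*(1/13)) = (-17 + I*√3)*(53/13) = -901/13 + 53*I*√3/13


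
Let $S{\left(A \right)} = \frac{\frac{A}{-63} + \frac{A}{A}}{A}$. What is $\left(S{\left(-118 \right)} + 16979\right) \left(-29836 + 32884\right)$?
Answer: $\frac{64120626140}{1239} \approx 5.1752 \cdot 10^{7}$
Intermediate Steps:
$S{\left(A \right)} = \frac{1 - \frac{A}{63}}{A}$ ($S{\left(A \right)} = \frac{A \left(- \frac{1}{63}\right) + 1}{A} = \frac{- \frac{A}{63} + 1}{A} = \frac{1 - \frac{A}{63}}{A}$)
$\left(S{\left(-118 \right)} + 16979\right) \left(-29836 + 32884\right) = \left(\frac{63 - -118}{63 \left(-118\right)} + 16979\right) \left(-29836 + 32884\right) = \left(\frac{1}{63} \left(- \frac{1}{118}\right) \left(63 + 118\right) + 16979\right) 3048 = \left(\frac{1}{63} \left(- \frac{1}{118}\right) 181 + 16979\right) 3048 = \left(- \frac{181}{7434} + 16979\right) 3048 = \frac{126221705}{7434} \cdot 3048 = \frac{64120626140}{1239}$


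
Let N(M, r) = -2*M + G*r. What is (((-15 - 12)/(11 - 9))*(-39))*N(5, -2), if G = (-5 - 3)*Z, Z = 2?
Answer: 11583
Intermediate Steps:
G = -16 (G = (-5 - 3)*2 = -8*2 = -16)
N(M, r) = -16*r - 2*M (N(M, r) = -2*M - 16*r = -16*r - 2*M)
(((-15 - 12)/(11 - 9))*(-39))*N(5, -2) = (((-15 - 12)/(11 - 9))*(-39))*(-16*(-2) - 2*5) = (-27/2*(-39))*(32 - 10) = (-27*½*(-39))*22 = -27/2*(-39)*22 = (1053/2)*22 = 11583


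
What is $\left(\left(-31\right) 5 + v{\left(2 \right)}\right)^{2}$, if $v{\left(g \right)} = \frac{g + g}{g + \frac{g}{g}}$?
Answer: $\frac{212521}{9} \approx 23613.0$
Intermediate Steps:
$v{\left(g \right)} = \frac{2 g}{1 + g}$ ($v{\left(g \right)} = \frac{2 g}{g + 1} = \frac{2 g}{1 + g}$)
$\left(\left(-31\right) 5 + v{\left(2 \right)}\right)^{2} = \left(\left(-31\right) 5 + 2 \cdot 2 \frac{1}{1 + 2}\right)^{2} = \left(-155 + 2 \cdot 2 \cdot \frac{1}{3}\right)^{2} = \left(-155 + \frac{4}{3}\right)^{2} = \left(- \frac{461}{3}\right)^{2} = \frac{212521}{9}$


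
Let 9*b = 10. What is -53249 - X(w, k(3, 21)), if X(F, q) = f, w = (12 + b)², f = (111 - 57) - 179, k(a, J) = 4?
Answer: -53124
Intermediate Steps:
b = 10/9 (b = (⅑)*10 = 10/9 ≈ 1.1111)
f = -125 (f = 54 - 179 = -125)
w = 13924/81 (w = (12 + 10/9)² = (118/9)² = 13924/81 ≈ 171.90)
X(F, q) = -125
-53249 - X(w, k(3, 21)) = -53249 - 1*(-125) = -53249 + 125 = -53124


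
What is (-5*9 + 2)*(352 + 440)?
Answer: -34056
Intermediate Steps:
(-5*9 + 2)*(352 + 440) = (-45 + 2)*792 = -43*792 = -34056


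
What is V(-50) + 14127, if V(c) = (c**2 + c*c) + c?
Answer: 19077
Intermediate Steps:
V(c) = c + 2*c**2 (V(c) = (c**2 + c**2) + c = 2*c**2 + c = c + 2*c**2)
V(-50) + 14127 = -50*(1 + 2*(-50)) + 14127 = -50*(1 - 100) + 14127 = -50*(-99) + 14127 = 4950 + 14127 = 19077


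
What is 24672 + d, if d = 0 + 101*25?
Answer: 27197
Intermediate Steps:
d = 2525 (d = 0 + 2525 = 2525)
24672 + d = 24672 + 2525 = 27197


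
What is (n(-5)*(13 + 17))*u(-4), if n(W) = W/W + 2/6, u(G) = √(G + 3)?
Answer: 40*I ≈ 40.0*I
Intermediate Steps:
u(G) = √(3 + G)
n(W) = 4/3 (n(W) = 1 + 2*(⅙) = 1 + ⅓ = 4/3)
(n(-5)*(13 + 17))*u(-4) = (4*(13 + 17)/3)*√(3 - 4) = ((4/3)*30)*√(-1) = 40*I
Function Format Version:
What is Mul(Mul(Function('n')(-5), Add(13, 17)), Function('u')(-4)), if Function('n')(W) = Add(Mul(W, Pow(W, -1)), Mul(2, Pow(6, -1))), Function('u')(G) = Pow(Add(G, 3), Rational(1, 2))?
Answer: Mul(40, I) ≈ Mul(40.000, I)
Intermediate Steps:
Function('u')(G) = Pow(Add(3, G), Rational(1, 2))
Function('n')(W) = Rational(4, 3) (Function('n')(W) = Add(1, Mul(2, Rational(1, 6))) = Add(1, Rational(1, 3)) = Rational(4, 3))
Mul(Mul(Function('n')(-5), Add(13, 17)), Function('u')(-4)) = Mul(Mul(Rational(4, 3), Add(13, 17)), Pow(Add(3, -4), Rational(1, 2))) = Mul(Mul(Rational(4, 3), 30), Pow(-1, Rational(1, 2))) = Mul(40, I)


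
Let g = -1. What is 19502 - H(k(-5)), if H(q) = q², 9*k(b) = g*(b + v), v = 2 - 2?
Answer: 1579637/81 ≈ 19502.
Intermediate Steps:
v = 0
k(b) = -b/9 (k(b) = (-(b + 0))/9 = (-b)/9 = -b/9)
19502 - H(k(-5)) = 19502 - (-⅑*(-5))² = 19502 - (5/9)² = 19502 - 1*25/81 = 19502 - 25/81 = 1579637/81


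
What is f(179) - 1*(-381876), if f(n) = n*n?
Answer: 413917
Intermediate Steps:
f(n) = n²
f(179) - 1*(-381876) = 179² - 1*(-381876) = 32041 + 381876 = 413917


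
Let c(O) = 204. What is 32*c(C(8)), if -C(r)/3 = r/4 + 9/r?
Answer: 6528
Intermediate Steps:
C(r) = -27/r - 3*r/4 (C(r) = -3*(r/4 + 9/r) = -3*(9/r + r/4) = -27/r - 3*r/4)
32*c(C(8)) = 32*204 = 6528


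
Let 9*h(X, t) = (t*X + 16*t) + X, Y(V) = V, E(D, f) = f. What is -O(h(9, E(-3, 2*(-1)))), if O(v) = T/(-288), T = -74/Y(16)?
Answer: -37/2304 ≈ -0.016059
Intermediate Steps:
T = -37/8 (T = -74/16 = -74*1/16 = -37/8 ≈ -4.6250)
h(X, t) = X/9 + 16*t/9 + X*t/9 (h(X, t) = ((t*X + 16*t) + X)/9 = ((X*t + 16*t) + X)/9 = ((16*t + X*t) + X)/9 = (X + 16*t + X*t)/9 = X/9 + 16*t/9 + X*t/9)
O(v) = 37/2304 (O(v) = -37/8/(-288) = -37/8*(-1/288) = 37/2304)
-O(h(9, E(-3, 2*(-1)))) = -1*37/2304 = -37/2304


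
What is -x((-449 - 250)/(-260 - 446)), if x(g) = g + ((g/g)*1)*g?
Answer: -699/353 ≈ -1.9802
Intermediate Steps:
x(g) = 2*g (x(g) = g + (1*1)*g = g + 1*g = g + g = 2*g)
-x((-449 - 250)/(-260 - 446)) = -2*(-449 - 250)/(-260 - 446) = -2*(-699/(-706)) = -2*(-699*(-1/706)) = -2*699/706 = -1*699/353 = -699/353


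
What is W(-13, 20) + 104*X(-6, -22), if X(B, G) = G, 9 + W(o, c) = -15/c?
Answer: -9191/4 ≈ -2297.8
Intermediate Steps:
W(o, c) = -9 - 15/c
W(-13, 20) + 104*X(-6, -22) = (-9 - 15/20) + 104*(-22) = (-9 - 15*1/20) - 2288 = (-9 - ¾) - 2288 = -39/4 - 2288 = -9191/4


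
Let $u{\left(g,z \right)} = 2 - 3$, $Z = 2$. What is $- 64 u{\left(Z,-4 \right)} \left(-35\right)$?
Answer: $-2240$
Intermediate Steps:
$u{\left(g,z \right)} = -1$ ($u{\left(g,z \right)} = 2 - 3 = -1$)
$- 64 u{\left(Z,-4 \right)} \left(-35\right) = \left(-64\right) \left(-1\right) \left(-35\right) = 64 \left(-35\right) = -2240$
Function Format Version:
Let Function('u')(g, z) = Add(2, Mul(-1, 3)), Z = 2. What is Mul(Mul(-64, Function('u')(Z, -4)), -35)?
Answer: -2240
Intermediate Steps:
Function('u')(g, z) = -1 (Function('u')(g, z) = Add(2, -3) = -1)
Mul(Mul(-64, Function('u')(Z, -4)), -35) = Mul(Mul(-64, -1), -35) = Mul(64, -35) = -2240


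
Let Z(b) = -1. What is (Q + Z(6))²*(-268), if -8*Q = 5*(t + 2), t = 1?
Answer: -35443/16 ≈ -2215.2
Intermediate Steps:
Q = -15/8 (Q = -5*(1 + 2)/8 = -5*3/8 = -⅛*15 = -15/8 ≈ -1.8750)
(Q + Z(6))²*(-268) = (-15/8 - 1)²*(-268) = (-23/8)²*(-268) = (529/64)*(-268) = -35443/16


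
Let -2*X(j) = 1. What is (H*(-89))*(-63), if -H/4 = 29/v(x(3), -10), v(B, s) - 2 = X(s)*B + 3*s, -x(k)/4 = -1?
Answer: 108402/5 ≈ 21680.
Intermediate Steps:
X(j) = -½ (X(j) = -½*1 = -½)
x(k) = 4 (x(k) = -4*(-1) = 4)
v(B, s) = 2 + 3*s - B/2 (v(B, s) = 2 + (-B/2 + 3*s) = 2 + (3*s - B/2) = 2 + 3*s - B/2)
H = 58/15 (H = -116/(2 + 3*(-10) - ½*4) = -116/(2 - 30 - 2) = -116/(-30) = -116*(-1)/30 = -4*(-29/30) = 58/15 ≈ 3.8667)
(H*(-89))*(-63) = ((58/15)*(-89))*(-63) = -5162/15*(-63) = 108402/5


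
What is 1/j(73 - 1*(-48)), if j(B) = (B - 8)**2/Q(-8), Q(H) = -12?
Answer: -12/12769 ≈ -0.00093978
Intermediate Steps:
j(B) = -(-8 + B)**2/12 (j(B) = (B - 8)**2/(-12) = (-8 + B)**2*(-1/12) = -(-8 + B)**2/12)
1/j(73 - 1*(-48)) = 1/(-(-8 + (73 - 1*(-48)))**2/12) = 1/(-(-8 + (73 + 48))**2/12) = 1/(-(-8 + 121)**2/12) = 1/(-1/12*113**2) = 1/(-1/12*12769) = 1/(-12769/12) = -12/12769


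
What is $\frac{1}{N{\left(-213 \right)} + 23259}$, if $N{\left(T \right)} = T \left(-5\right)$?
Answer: $\frac{1}{24324} \approx 4.1112 \cdot 10^{-5}$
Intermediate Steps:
$N{\left(T \right)} = - 5 T$
$\frac{1}{N{\left(-213 \right)} + 23259} = \frac{1}{\left(-5\right) \left(-213\right) + 23259} = \frac{1}{1065 + 23259} = \frac{1}{24324}$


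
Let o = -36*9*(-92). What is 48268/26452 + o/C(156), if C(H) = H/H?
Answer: 197132371/6613 ≈ 29810.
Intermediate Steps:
C(H) = 1
o = 29808 (o = -324*(-92) = 29808)
48268/26452 + o/C(156) = 48268/26452 + 29808/1 = 48268*(1/26452) + 29808*1 = 12067/6613 + 29808 = 197132371/6613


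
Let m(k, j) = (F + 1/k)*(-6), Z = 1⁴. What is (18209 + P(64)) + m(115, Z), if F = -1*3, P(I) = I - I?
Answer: 2096099/115 ≈ 18227.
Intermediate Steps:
P(I) = 0
F = -3
Z = 1
m(k, j) = 18 - 6/k (m(k, j) = (-3 + 1/k)*(-6) = 18 - 6/k)
(18209 + P(64)) + m(115, Z) = (18209 + 0) + (18 - 6/115) = 18209 + (18 - 6*1/115) = 18209 + (18 - 6/115) = 18209 + 2064/115 = 2096099/115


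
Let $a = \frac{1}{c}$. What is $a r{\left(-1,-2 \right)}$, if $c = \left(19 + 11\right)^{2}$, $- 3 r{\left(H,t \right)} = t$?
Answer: $\frac{1}{1350} \approx 0.00074074$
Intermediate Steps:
$r{\left(H,t \right)} = - \frac{t}{3}$
$c = 900$ ($c = 30^{2} = 900$)
$a = \frac{1}{900} \approx 0.0011111$
$a r{\left(-1,-2 \right)} = \frac{\left(- \frac{1}{3}\right) \left(-2\right)}{900} = \frac{1}{900} \cdot \frac{2}{3} = \frac{1}{1350}$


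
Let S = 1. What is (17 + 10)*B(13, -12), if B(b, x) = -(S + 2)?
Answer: -81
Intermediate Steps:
B(b, x) = -3 (B(b, x) = -(1 + 2) = -1*3 = -3)
(17 + 10)*B(13, -12) = (17 + 10)*(-3) = 27*(-3) = -81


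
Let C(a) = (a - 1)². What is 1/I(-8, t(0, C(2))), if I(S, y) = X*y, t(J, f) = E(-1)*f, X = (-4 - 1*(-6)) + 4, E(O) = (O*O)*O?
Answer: -⅙ ≈ -0.16667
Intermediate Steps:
E(O) = O³ (E(O) = O²*O = O³)
X = 6 (X = (-4 + 6) + 4 = 2 + 4 = 6)
C(a) = (-1 + a)²
t(J, f) = -f (t(J, f) = (-1)³*f = -f)
I(S, y) = 6*y
1/I(-8, t(0, C(2))) = 1/(6*(-(-1 + 2)²)) = 1/(6*(-1*1²)) = 1/(6*(-1*1)) = 1/(6*(-1)) = 1/(-6) = -⅙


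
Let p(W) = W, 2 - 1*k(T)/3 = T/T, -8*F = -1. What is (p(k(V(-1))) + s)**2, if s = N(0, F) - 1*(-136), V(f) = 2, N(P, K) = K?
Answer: 1238769/64 ≈ 19356.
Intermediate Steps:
F = 1/8 (F = -1/8*(-1) = 1/8 ≈ 0.12500)
k(T) = 3 (k(T) = 6 - 3*T/T = 6 - 3*1 = 6 - 3 = 3)
s = 1089/8 (s = 1/8 - 1*(-136) = 1/8 + 136 = 1089/8 ≈ 136.13)
(p(k(V(-1))) + s)**2 = (3 + 1089/8)**2 = (1113/8)**2 = 1238769/64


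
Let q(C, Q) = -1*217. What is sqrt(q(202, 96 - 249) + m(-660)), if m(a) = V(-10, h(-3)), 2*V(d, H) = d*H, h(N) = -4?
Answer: I*sqrt(197) ≈ 14.036*I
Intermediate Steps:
V(d, H) = H*d/2 (V(d, H) = (d*H)/2 = (H*d)/2 = H*d/2)
m(a) = 20 (m(a) = (1/2)*(-4)*(-10) = 20)
q(C, Q) = -217
sqrt(q(202, 96 - 249) + m(-660)) = sqrt(-217 + 20) = sqrt(-197) = I*sqrt(197)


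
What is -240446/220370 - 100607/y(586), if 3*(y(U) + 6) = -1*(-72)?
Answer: -11087546309/1983330 ≈ -5590.4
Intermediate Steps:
y(U) = 18 (y(U) = -6 + (-1*(-72))/3 = -6 + (⅓)*72 = -6 + 24 = 18)
-240446/220370 - 100607/y(586) = -240446/220370 - 100607/18 = -240446*1/220370 - 100607*1/18 = -120223/110185 - 100607/18 = -11087546309/1983330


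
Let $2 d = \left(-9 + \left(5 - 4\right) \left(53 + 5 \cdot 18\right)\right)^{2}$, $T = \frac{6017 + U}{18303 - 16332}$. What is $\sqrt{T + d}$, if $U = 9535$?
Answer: $\frac{\sqrt{47885810}}{73} \approx 94.794$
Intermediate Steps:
$T = \frac{576}{73}$ ($T = \frac{6017 + 9535}{18303 - 16332} = \frac{15552}{1971} = 15552 \cdot \frac{1}{1971} = \frac{576}{73} \approx 7.8904$)
$d = 8978$ ($d = \frac{\left(-9 + \left(5 - 4\right) \left(53 + 5 \cdot 18\right)\right)^{2}}{2} = \frac{\left(-9 + 1 \left(53 + 90\right)\right)^{2}}{2} = \frac{\left(-9 + 1 \cdot 143\right)^{2}}{2} = \frac{\left(-9 + 143\right)^{2}}{2} = \frac{134^{2}}{2} = \frac{1}{2} \cdot 17956 = 8978$)
$\sqrt{T + d} = \sqrt{\frac{576}{73} + 8978} = \sqrt{\frac{655970}{73}} = \frac{\sqrt{47885810}}{73}$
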